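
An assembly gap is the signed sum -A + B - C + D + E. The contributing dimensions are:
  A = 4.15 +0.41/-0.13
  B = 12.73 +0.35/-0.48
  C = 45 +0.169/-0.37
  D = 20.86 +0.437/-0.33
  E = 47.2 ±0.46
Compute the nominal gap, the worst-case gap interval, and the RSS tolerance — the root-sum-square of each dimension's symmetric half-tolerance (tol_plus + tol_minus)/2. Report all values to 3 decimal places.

Stack each dimension's contribution:
  -A: nom -4.150 → Σnom=-4.150; wc +0.130/-0.410 → slack +0.130/-0.410; half-tol=0.270, Σhalf²=0.072900
  +B: nom +12.730 → Σnom=8.580; wc +0.350/-0.480 → slack +0.480/-0.890; half-tol=0.415, Σhalf²=0.245125
  -C: nom -45.000 → Σnom=-36.420; wc +0.370/-0.169 → slack +0.850/-1.059; half-tol=0.270, Σhalf²=0.317755
  +D: nom +20.860 → Σnom=-15.560; wc +0.437/-0.330 → slack +1.287/-1.389; half-tol=0.384, Σhalf²=0.464828
  +E: nom +47.200 → Σnom=31.640; wc +0.460/-0.460 → slack +1.747/-1.849; half-tol=0.460, Σhalf²=0.676427
Nominal = 31.640. Worst-case = [31.640 - 1.849, 31.640 + 1.747] = [29.791, 33.387]. RSS = √0.676427 = 0.822.

nominal=31.640 wc=[29.791,33.387] rss=0.822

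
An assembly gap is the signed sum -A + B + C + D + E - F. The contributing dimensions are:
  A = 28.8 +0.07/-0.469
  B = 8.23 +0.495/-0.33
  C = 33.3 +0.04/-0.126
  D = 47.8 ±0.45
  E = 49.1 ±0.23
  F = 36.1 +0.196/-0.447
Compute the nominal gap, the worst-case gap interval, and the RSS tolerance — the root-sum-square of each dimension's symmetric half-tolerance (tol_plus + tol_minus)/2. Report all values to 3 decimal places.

Stack each dimension's contribution:
  -A: nom -28.800 → Σnom=-28.800; wc +0.469/-0.070 → slack +0.469/-0.070; half-tol=0.269, Σhalf²=0.072630
  +B: nom +8.230 → Σnom=-20.570; wc +0.495/-0.330 → slack +0.964/-0.400; half-tol=0.412, Σhalf²=0.242786
  +C: nom +33.300 → Σnom=12.730; wc +0.040/-0.126 → slack +1.004/-0.526; half-tol=0.083, Σhalf²=0.249675
  +D: nom +47.800 → Σnom=60.530; wc +0.450/-0.450 → slack +1.454/-0.976; half-tol=0.450, Σhalf²=0.452175
  +E: nom +49.100 → Σnom=109.630; wc +0.230/-0.230 → slack +1.684/-1.206; half-tol=0.230, Σhalf²=0.505076
  -F: nom -36.100 → Σnom=73.530; wc +0.447/-0.196 → slack +2.131/-1.402; half-tol=0.322, Σhalf²=0.608438
Nominal = 73.530. Worst-case = [73.530 - 1.402, 73.530 + 2.131] = [72.128, 75.661]. RSS = √0.608438 = 0.780.

nominal=73.530 wc=[72.128,75.661] rss=0.780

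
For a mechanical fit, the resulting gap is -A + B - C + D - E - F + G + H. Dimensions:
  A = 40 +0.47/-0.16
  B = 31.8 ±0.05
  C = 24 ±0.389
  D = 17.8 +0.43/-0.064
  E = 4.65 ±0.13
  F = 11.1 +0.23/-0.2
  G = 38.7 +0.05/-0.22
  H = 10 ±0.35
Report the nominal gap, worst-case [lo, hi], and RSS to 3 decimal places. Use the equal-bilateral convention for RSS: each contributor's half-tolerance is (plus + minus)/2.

Stack each dimension's contribution:
  -A: nom -40.000 → Σnom=-40.000; wc +0.160/-0.470 → slack +0.160/-0.470; half-tol=0.315, Σhalf²=0.099225
  +B: nom +31.800 → Σnom=-8.200; wc +0.050/-0.050 → slack +0.210/-0.520; half-tol=0.050, Σhalf²=0.101725
  -C: nom -24.000 → Σnom=-32.200; wc +0.389/-0.389 → slack +0.599/-0.909; half-tol=0.389, Σhalf²=0.253046
  +D: nom +17.800 → Σnom=-14.400; wc +0.430/-0.064 → slack +1.029/-0.973; half-tol=0.247, Σhalf²=0.314055
  -E: nom -4.650 → Σnom=-19.050; wc +0.130/-0.130 → slack +1.159/-1.103; half-tol=0.130, Σhalf²=0.330955
  -F: nom -11.100 → Σnom=-30.150; wc +0.200/-0.230 → slack +1.359/-1.333; half-tol=0.215, Σhalf²=0.377180
  +G: nom +38.700 → Σnom=8.550; wc +0.050/-0.220 → slack +1.409/-1.553; half-tol=0.135, Σhalf²=0.395405
  +H: nom +10.000 → Σnom=18.550; wc +0.350/-0.350 → slack +1.759/-1.903; half-tol=0.350, Σhalf²=0.517905
Nominal = 18.550. Worst-case = [18.550 - 1.903, 18.550 + 1.759] = [16.647, 20.309]. RSS = √0.517905 = 0.720.

nominal=18.550 wc=[16.647,20.309] rss=0.720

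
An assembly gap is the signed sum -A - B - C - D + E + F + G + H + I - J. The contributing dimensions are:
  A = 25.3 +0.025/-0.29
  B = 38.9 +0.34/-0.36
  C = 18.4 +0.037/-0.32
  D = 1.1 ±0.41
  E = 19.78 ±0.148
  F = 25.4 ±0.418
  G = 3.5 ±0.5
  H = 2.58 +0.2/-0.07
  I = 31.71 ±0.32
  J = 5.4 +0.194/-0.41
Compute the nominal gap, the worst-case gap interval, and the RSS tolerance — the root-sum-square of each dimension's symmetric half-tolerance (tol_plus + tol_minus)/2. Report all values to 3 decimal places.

nominal=-6.130 wc=[-8.592,-2.754] rss=1.003

Stack each dimension's contribution:
  -A: nom -25.300 → Σnom=-25.300; wc +0.290/-0.025 → slack +0.290/-0.025; half-tol=0.158, Σhalf²=0.024806
  -B: nom -38.900 → Σnom=-64.200; wc +0.360/-0.340 → slack +0.650/-0.365; half-tol=0.350, Σhalf²=0.147306
  -C: nom -18.400 → Σnom=-82.600; wc +0.320/-0.037 → slack +0.970/-0.402; half-tol=0.178, Σhalf²=0.179168
  -D: nom -1.100 → Σnom=-83.700; wc +0.410/-0.410 → slack +1.380/-0.812; half-tol=0.410, Σhalf²=0.347268
  +E: nom +19.780 → Σnom=-63.920; wc +0.148/-0.148 → slack +1.528/-0.960; half-tol=0.148, Σhalf²=0.369172
  +F: nom +25.400 → Σnom=-38.520; wc +0.418/-0.418 → slack +1.946/-1.378; half-tol=0.418, Σhalf²=0.543896
  +G: nom +3.500 → Σnom=-35.020; wc +0.500/-0.500 → slack +2.446/-1.878; half-tol=0.500, Σhalf²=0.793896
  +H: nom +2.580 → Σnom=-32.440; wc +0.200/-0.070 → slack +2.646/-1.948; half-tol=0.135, Σhalf²=0.812121
  +I: nom +31.710 → Σnom=-0.730; wc +0.320/-0.320 → slack +2.966/-2.268; half-tol=0.320, Σhalf²=0.914521
  -J: nom -5.400 → Σnom=-6.130; wc +0.410/-0.194 → slack +3.376/-2.462; half-tol=0.302, Σhalf²=1.005726
Nominal = -6.130. Worst-case = [-6.130 - 2.462, -6.130 + 3.376] = [-8.592, -2.754]. RSS = √1.005726 = 1.003.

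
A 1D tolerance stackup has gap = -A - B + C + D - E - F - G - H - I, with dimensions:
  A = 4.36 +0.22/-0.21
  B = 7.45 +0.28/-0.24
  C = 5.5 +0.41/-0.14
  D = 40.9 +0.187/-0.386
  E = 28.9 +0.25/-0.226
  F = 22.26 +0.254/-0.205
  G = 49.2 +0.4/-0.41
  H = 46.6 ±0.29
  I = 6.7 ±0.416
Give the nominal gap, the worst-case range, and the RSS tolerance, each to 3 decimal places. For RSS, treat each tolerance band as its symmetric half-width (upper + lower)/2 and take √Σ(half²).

Stack each dimension's contribution:
  -A: nom -4.360 → Σnom=-4.360; wc +0.210/-0.220 → slack +0.210/-0.220; half-tol=0.215, Σhalf²=0.046225
  -B: nom -7.450 → Σnom=-11.810; wc +0.240/-0.280 → slack +0.450/-0.500; half-tol=0.260, Σhalf²=0.113825
  +C: nom +5.500 → Σnom=-6.310; wc +0.410/-0.140 → slack +0.860/-0.640; half-tol=0.275, Σhalf²=0.189450
  +D: nom +40.900 → Σnom=34.590; wc +0.187/-0.386 → slack +1.047/-1.026; half-tol=0.286, Σhalf²=0.271532
  -E: nom -28.900 → Σnom=5.690; wc +0.226/-0.250 → slack +1.273/-1.276; half-tol=0.238, Σhalf²=0.328176
  -F: nom -22.260 → Σnom=-16.570; wc +0.205/-0.254 → slack +1.478/-1.530; half-tol=0.229, Σhalf²=0.380846
  -G: nom -49.200 → Σnom=-65.770; wc +0.410/-0.400 → slack +1.888/-1.930; half-tol=0.405, Σhalf²=0.544871
  -H: nom -46.600 → Σnom=-112.370; wc +0.290/-0.290 → slack +2.178/-2.220; half-tol=0.290, Σhalf²=0.628971
  -I: nom -6.700 → Σnom=-119.070; wc +0.416/-0.416 → slack +2.594/-2.636; half-tol=0.416, Σhalf²=0.802027
Nominal = -119.070. Worst-case = [-119.070 - 2.636, -119.070 + 2.594] = [-121.706, -116.476]. RSS = √0.802027 = 0.896.

nominal=-119.070 wc=[-121.706,-116.476] rss=0.896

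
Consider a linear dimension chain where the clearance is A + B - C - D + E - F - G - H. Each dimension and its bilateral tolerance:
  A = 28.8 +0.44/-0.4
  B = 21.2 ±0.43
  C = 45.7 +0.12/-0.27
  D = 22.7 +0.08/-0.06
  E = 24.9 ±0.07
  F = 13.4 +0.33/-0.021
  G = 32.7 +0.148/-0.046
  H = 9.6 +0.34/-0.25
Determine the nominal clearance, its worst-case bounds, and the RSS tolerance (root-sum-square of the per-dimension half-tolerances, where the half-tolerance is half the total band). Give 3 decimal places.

Stack each dimension's contribution:
  +A: nom +28.800 → Σnom=28.800; wc +0.440/-0.400 → slack +0.440/-0.400; half-tol=0.420, Σhalf²=0.176400
  +B: nom +21.200 → Σnom=50.000; wc +0.430/-0.430 → slack +0.870/-0.830; half-tol=0.430, Σhalf²=0.361300
  -C: nom -45.700 → Σnom=4.300; wc +0.270/-0.120 → slack +1.140/-0.950; half-tol=0.195, Σhalf²=0.399325
  -D: nom -22.700 → Σnom=-18.400; wc +0.060/-0.080 → slack +1.200/-1.030; half-tol=0.070, Σhalf²=0.404225
  +E: nom +24.900 → Σnom=6.500; wc +0.070/-0.070 → slack +1.270/-1.100; half-tol=0.070, Σhalf²=0.409125
  -F: nom -13.400 → Σnom=-6.900; wc +0.021/-0.330 → slack +1.291/-1.430; half-tol=0.176, Σhalf²=0.439925
  -G: nom -32.700 → Σnom=-39.600; wc +0.046/-0.148 → slack +1.337/-1.578; half-tol=0.097, Σhalf²=0.449334
  -H: nom -9.600 → Σnom=-49.200; wc +0.250/-0.340 → slack +1.587/-1.918; half-tol=0.295, Σhalf²=0.536359
Nominal = -49.200. Worst-case = [-49.200 - 1.918, -49.200 + 1.587] = [-51.118, -47.613]. RSS = √0.536359 = 0.732.

nominal=-49.200 wc=[-51.118,-47.613] rss=0.732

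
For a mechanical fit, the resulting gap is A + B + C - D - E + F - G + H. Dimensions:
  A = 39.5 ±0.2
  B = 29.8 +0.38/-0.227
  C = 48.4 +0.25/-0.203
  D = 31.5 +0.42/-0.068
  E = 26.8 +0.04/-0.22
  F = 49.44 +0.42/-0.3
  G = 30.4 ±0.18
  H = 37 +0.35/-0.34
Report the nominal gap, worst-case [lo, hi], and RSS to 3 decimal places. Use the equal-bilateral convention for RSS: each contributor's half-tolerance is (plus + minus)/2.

Stack each dimension's contribution:
  +A: nom +39.500 → Σnom=39.500; wc +0.200/-0.200 → slack +0.200/-0.200; half-tol=0.200, Σhalf²=0.040000
  +B: nom +29.800 → Σnom=69.300; wc +0.380/-0.227 → slack +0.580/-0.427; half-tol=0.303, Σhalf²=0.132112
  +C: nom +48.400 → Σnom=117.700; wc +0.250/-0.203 → slack +0.830/-0.630; half-tol=0.227, Σhalf²=0.183414
  -D: nom -31.500 → Σnom=86.200; wc +0.068/-0.420 → slack +0.898/-1.050; half-tol=0.244, Σhalf²=0.242950
  -E: nom -26.800 → Σnom=59.400; wc +0.220/-0.040 → slack +1.118/-1.090; half-tol=0.130, Σhalf²=0.259850
  +F: nom +49.440 → Σnom=108.840; wc +0.420/-0.300 → slack +1.538/-1.390; half-tol=0.360, Σhalf²=0.389450
  -G: nom -30.400 → Σnom=78.440; wc +0.180/-0.180 → slack +1.718/-1.570; half-tol=0.180, Σhalf²=0.421850
  +H: nom +37.000 → Σnom=115.440; wc +0.350/-0.340 → slack +2.068/-1.910; half-tol=0.345, Σhalf²=0.540875
Nominal = 115.440. Worst-case = [115.440 - 1.910, 115.440 + 2.068] = [113.530, 117.508]. RSS = √0.540875 = 0.735.

nominal=115.440 wc=[113.530,117.508] rss=0.735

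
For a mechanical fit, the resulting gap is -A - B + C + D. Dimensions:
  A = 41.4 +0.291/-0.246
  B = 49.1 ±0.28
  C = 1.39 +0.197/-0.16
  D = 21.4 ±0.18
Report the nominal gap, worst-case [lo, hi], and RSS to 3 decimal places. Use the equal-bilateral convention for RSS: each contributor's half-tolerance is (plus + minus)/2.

Stack each dimension's contribution:
  -A: nom -41.400 → Σnom=-41.400; wc +0.246/-0.291 → slack +0.246/-0.291; half-tol=0.268, Σhalf²=0.072092
  -B: nom -49.100 → Σnom=-90.500; wc +0.280/-0.280 → slack +0.526/-0.571; half-tol=0.280, Σhalf²=0.150492
  +C: nom +1.390 → Σnom=-89.110; wc +0.197/-0.160 → slack +0.723/-0.731; half-tol=0.178, Σhalf²=0.182354
  +D: nom +21.400 → Σnom=-67.710; wc +0.180/-0.180 → slack +0.903/-0.911; half-tol=0.180, Σhalf²=0.214754
Nominal = -67.710. Worst-case = [-67.710 - 0.911, -67.710 + 0.903] = [-68.621, -66.807]. RSS = √0.214754 = 0.463.

nominal=-67.710 wc=[-68.621,-66.807] rss=0.463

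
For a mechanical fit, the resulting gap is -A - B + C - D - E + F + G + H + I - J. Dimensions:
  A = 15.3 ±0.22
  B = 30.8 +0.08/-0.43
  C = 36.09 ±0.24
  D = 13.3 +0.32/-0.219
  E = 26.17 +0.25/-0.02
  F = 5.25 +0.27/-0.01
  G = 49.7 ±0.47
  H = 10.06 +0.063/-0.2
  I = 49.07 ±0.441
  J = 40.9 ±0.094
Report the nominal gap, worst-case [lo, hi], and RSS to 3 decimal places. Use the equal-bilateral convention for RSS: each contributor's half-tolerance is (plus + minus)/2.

Stack each dimension's contribution:
  -A: nom -15.300 → Σnom=-15.300; wc +0.220/-0.220 → slack +0.220/-0.220; half-tol=0.220, Σhalf²=0.048400
  -B: nom -30.800 → Σnom=-46.100; wc +0.430/-0.080 → slack +0.650/-0.300; half-tol=0.255, Σhalf²=0.113425
  +C: nom +36.090 → Σnom=-10.010; wc +0.240/-0.240 → slack +0.890/-0.540; half-tol=0.240, Σhalf²=0.171025
  -D: nom -13.300 → Σnom=-23.310; wc +0.219/-0.320 → slack +1.109/-0.860; half-tol=0.270, Σhalf²=0.243655
  -E: nom -26.170 → Σnom=-49.480; wc +0.020/-0.250 → slack +1.129/-1.110; half-tol=0.135, Σhalf²=0.261880
  +F: nom +5.250 → Σnom=-44.230; wc +0.270/-0.010 → slack +1.399/-1.120; half-tol=0.140, Σhalf²=0.281480
  +G: nom +49.700 → Σnom=5.470; wc +0.470/-0.470 → slack +1.869/-1.590; half-tol=0.470, Σhalf²=0.502380
  +H: nom +10.060 → Σnom=15.530; wc +0.063/-0.200 → slack +1.932/-1.790; half-tol=0.132, Σhalf²=0.519672
  +I: nom +49.070 → Σnom=64.600; wc +0.441/-0.441 → slack +2.373/-2.231; half-tol=0.441, Σhalf²=0.714153
  -J: nom -40.900 → Σnom=23.700; wc +0.094/-0.094 → slack +2.467/-2.325; half-tol=0.094, Σhalf²=0.722989
Nominal = 23.700. Worst-case = [23.700 - 2.325, 23.700 + 2.467] = [21.375, 26.167]. RSS = √0.722989 = 0.850.

nominal=23.700 wc=[21.375,26.167] rss=0.850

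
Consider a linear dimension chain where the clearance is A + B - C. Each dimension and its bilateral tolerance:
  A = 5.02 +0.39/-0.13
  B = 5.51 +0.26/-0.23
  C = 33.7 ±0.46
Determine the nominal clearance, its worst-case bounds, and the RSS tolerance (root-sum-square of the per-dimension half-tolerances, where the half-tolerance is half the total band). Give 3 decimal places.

nominal=-23.170 wc=[-23.990,-22.060] rss=0.582

Stack each dimension's contribution:
  +A: nom +5.020 → Σnom=5.020; wc +0.390/-0.130 → slack +0.390/-0.130; half-tol=0.260, Σhalf²=0.067600
  +B: nom +5.510 → Σnom=10.530; wc +0.260/-0.230 → slack +0.650/-0.360; half-tol=0.245, Σhalf²=0.127625
  -C: nom -33.700 → Σnom=-23.170; wc +0.460/-0.460 → slack +1.110/-0.820; half-tol=0.460, Σhalf²=0.339225
Nominal = -23.170. Worst-case = [-23.170 - 0.820, -23.170 + 1.110] = [-23.990, -22.060]. RSS = √0.339225 = 0.582.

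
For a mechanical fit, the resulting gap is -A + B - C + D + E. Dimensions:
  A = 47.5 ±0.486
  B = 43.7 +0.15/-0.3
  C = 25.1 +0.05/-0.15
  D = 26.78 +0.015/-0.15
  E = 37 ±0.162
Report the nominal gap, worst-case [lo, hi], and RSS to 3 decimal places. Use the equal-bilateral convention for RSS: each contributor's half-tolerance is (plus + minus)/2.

nominal=34.880 wc=[33.732,35.843] rss=0.574

Stack each dimension's contribution:
  -A: nom -47.500 → Σnom=-47.500; wc +0.486/-0.486 → slack +0.486/-0.486; half-tol=0.486, Σhalf²=0.236196
  +B: nom +43.700 → Σnom=-3.800; wc +0.150/-0.300 → slack +0.636/-0.786; half-tol=0.225, Σhalf²=0.286821
  -C: nom -25.100 → Σnom=-28.900; wc +0.150/-0.050 → slack +0.786/-0.836; half-tol=0.100, Σhalf²=0.296821
  +D: nom +26.780 → Σnom=-2.120; wc +0.015/-0.150 → slack +0.801/-0.986; half-tol=0.082, Σhalf²=0.303627
  +E: nom +37.000 → Σnom=34.880; wc +0.162/-0.162 → slack +0.963/-1.148; half-tol=0.162, Σhalf²=0.329871
Nominal = 34.880. Worst-case = [34.880 - 1.148, 34.880 + 0.963] = [33.732, 35.843]. RSS = √0.329871 = 0.574.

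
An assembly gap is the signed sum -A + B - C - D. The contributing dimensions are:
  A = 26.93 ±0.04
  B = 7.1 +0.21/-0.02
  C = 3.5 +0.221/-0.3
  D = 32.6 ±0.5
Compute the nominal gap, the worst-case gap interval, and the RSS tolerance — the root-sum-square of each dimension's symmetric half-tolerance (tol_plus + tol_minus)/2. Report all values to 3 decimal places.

nominal=-55.930 wc=[-56.711,-54.880] rss=0.577

Stack each dimension's contribution:
  -A: nom -26.930 → Σnom=-26.930; wc +0.040/-0.040 → slack +0.040/-0.040; half-tol=0.040, Σhalf²=0.001600
  +B: nom +7.100 → Σnom=-19.830; wc +0.210/-0.020 → slack +0.250/-0.060; half-tol=0.115, Σhalf²=0.014825
  -C: nom -3.500 → Σnom=-23.330; wc +0.300/-0.221 → slack +0.550/-0.281; half-tol=0.261, Σhalf²=0.082685
  -D: nom -32.600 → Σnom=-55.930; wc +0.500/-0.500 → slack +1.050/-0.781; half-tol=0.500, Σhalf²=0.332685
Nominal = -55.930. Worst-case = [-55.930 - 0.781, -55.930 + 1.050] = [-56.711, -54.880]. RSS = √0.332685 = 0.577.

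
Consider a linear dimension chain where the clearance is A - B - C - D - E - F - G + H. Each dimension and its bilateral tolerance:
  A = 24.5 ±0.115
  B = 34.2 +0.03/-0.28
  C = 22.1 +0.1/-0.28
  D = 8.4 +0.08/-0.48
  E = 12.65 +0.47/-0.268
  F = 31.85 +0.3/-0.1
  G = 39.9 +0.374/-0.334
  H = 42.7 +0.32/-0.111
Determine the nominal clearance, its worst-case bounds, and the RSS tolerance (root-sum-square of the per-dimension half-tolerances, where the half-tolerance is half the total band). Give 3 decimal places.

Stack each dimension's contribution:
  +A: nom +24.500 → Σnom=24.500; wc +0.115/-0.115 → slack +0.115/-0.115; half-tol=0.115, Σhalf²=0.013225
  -B: nom -34.200 → Σnom=-9.700; wc +0.280/-0.030 → slack +0.395/-0.145; half-tol=0.155, Σhalf²=0.037250
  -C: nom -22.100 → Σnom=-31.800; wc +0.280/-0.100 → slack +0.675/-0.245; half-tol=0.190, Σhalf²=0.073350
  -D: nom -8.400 → Σnom=-40.200; wc +0.480/-0.080 → slack +1.155/-0.325; half-tol=0.280, Σhalf²=0.151750
  -E: nom -12.650 → Σnom=-52.850; wc +0.268/-0.470 → slack +1.423/-0.795; half-tol=0.369, Σhalf²=0.287911
  -F: nom -31.850 → Σnom=-84.700; wc +0.100/-0.300 → slack +1.523/-1.095; half-tol=0.200, Σhalf²=0.327911
  -G: nom -39.900 → Σnom=-124.600; wc +0.334/-0.374 → slack +1.857/-1.469; half-tol=0.354, Σhalf²=0.453227
  +H: nom +42.700 → Σnom=-81.900; wc +0.320/-0.111 → slack +2.177/-1.580; half-tol=0.215, Σhalf²=0.499667
Nominal = -81.900. Worst-case = [-81.900 - 1.580, -81.900 + 2.177] = [-83.480, -79.723]. RSS = √0.499667 = 0.707.

nominal=-81.900 wc=[-83.480,-79.723] rss=0.707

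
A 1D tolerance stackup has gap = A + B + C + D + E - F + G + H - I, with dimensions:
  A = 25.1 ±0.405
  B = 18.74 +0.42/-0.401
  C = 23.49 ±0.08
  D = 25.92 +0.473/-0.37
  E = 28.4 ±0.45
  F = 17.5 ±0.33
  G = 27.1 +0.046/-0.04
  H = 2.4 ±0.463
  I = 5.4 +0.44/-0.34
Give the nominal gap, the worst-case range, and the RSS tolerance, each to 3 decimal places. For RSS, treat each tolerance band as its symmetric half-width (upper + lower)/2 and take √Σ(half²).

nominal=128.250 wc=[125.271,131.257] rss=1.094

Stack each dimension's contribution:
  +A: nom +25.100 → Σnom=25.100; wc +0.405/-0.405 → slack +0.405/-0.405; half-tol=0.405, Σhalf²=0.164025
  +B: nom +18.740 → Σnom=43.840; wc +0.420/-0.401 → slack +0.825/-0.806; half-tol=0.410, Σhalf²=0.332535
  +C: nom +23.490 → Σnom=67.330; wc +0.080/-0.080 → slack +0.905/-0.886; half-tol=0.080, Σhalf²=0.338935
  +D: nom +25.920 → Σnom=93.250; wc +0.473/-0.370 → slack +1.378/-1.256; half-tol=0.421, Σhalf²=0.516598
  +E: nom +28.400 → Σnom=121.650; wc +0.450/-0.450 → slack +1.828/-1.706; half-tol=0.450, Σhalf²=0.719098
  -F: nom -17.500 → Σnom=104.150; wc +0.330/-0.330 → slack +2.158/-2.036; half-tol=0.330, Σhalf²=0.827998
  +G: nom +27.100 → Σnom=131.250; wc +0.046/-0.040 → slack +2.204/-2.076; half-tol=0.043, Σhalf²=0.829847
  +H: nom +2.400 → Σnom=133.650; wc +0.463/-0.463 → slack +2.667/-2.539; half-tol=0.463, Σhalf²=1.044215
  -I: nom -5.400 → Σnom=128.250; wc +0.340/-0.440 → slack +3.007/-2.979; half-tol=0.390, Σhalf²=1.196315
Nominal = 128.250. Worst-case = [128.250 - 2.979, 128.250 + 3.007] = [125.271, 131.257]. RSS = √1.196315 = 1.094.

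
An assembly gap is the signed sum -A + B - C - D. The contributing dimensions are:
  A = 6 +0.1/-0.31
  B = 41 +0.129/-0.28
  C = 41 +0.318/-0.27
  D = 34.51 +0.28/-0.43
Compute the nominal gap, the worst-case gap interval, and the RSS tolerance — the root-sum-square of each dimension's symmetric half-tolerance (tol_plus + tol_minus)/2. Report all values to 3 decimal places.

nominal=-40.510 wc=[-41.488,-39.371] rss=0.544

Stack each dimension's contribution:
  -A: nom -6.000 → Σnom=-6.000; wc +0.310/-0.100 → slack +0.310/-0.100; half-tol=0.205, Σhalf²=0.042025
  +B: nom +41.000 → Σnom=35.000; wc +0.129/-0.280 → slack +0.439/-0.380; half-tol=0.205, Σhalf²=0.083845
  -C: nom -41.000 → Σnom=-6.000; wc +0.270/-0.318 → slack +0.709/-0.698; half-tol=0.294, Σhalf²=0.170281
  -D: nom -34.510 → Σnom=-40.510; wc +0.430/-0.280 → slack +1.139/-0.978; half-tol=0.355, Σhalf²=0.296306
Nominal = -40.510. Worst-case = [-40.510 - 0.978, -40.510 + 1.139] = [-41.488, -39.371]. RSS = √0.296306 = 0.544.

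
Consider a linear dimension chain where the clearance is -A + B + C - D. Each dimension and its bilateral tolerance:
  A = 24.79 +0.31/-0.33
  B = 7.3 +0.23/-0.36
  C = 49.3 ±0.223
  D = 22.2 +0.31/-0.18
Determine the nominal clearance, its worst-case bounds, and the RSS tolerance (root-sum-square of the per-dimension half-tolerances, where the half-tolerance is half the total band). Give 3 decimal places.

nominal=9.610 wc=[8.407,10.573] rss=0.547

Stack each dimension's contribution:
  -A: nom -24.790 → Σnom=-24.790; wc +0.330/-0.310 → slack +0.330/-0.310; half-tol=0.320, Σhalf²=0.102400
  +B: nom +7.300 → Σnom=-17.490; wc +0.230/-0.360 → slack +0.560/-0.670; half-tol=0.295, Σhalf²=0.189425
  +C: nom +49.300 → Σnom=31.810; wc +0.223/-0.223 → slack +0.783/-0.893; half-tol=0.223, Σhalf²=0.239154
  -D: nom -22.200 → Σnom=9.610; wc +0.180/-0.310 → slack +0.963/-1.203; half-tol=0.245, Σhalf²=0.299179
Nominal = 9.610. Worst-case = [9.610 - 1.203, 9.610 + 0.963] = [8.407, 10.573]. RSS = √0.299179 = 0.547.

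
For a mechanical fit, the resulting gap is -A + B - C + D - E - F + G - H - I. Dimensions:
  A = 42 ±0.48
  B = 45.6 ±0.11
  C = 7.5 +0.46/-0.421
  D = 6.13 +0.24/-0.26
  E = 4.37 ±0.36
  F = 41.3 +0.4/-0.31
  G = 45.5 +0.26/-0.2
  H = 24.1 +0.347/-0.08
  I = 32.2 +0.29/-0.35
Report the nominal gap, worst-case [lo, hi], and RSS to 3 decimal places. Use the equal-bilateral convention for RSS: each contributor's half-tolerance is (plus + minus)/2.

nominal=-54.240 wc=[-57.147,-51.629] rss=0.978

Stack each dimension's contribution:
  -A: nom -42.000 → Σnom=-42.000; wc +0.480/-0.480 → slack +0.480/-0.480; half-tol=0.480, Σhalf²=0.230400
  +B: nom +45.600 → Σnom=3.600; wc +0.110/-0.110 → slack +0.590/-0.590; half-tol=0.110, Σhalf²=0.242500
  -C: nom -7.500 → Σnom=-3.900; wc +0.421/-0.460 → slack +1.011/-1.050; half-tol=0.441, Σhalf²=0.436540
  +D: nom +6.130 → Σnom=2.230; wc +0.240/-0.260 → slack +1.251/-1.310; half-tol=0.250, Σhalf²=0.499040
  -E: nom -4.370 → Σnom=-2.140; wc +0.360/-0.360 → slack +1.611/-1.670; half-tol=0.360, Σhalf²=0.628640
  -F: nom -41.300 → Σnom=-43.440; wc +0.310/-0.400 → slack +1.921/-2.070; half-tol=0.355, Σhalf²=0.754665
  +G: nom +45.500 → Σnom=2.060; wc +0.260/-0.200 → slack +2.181/-2.270; half-tol=0.230, Σhalf²=0.807565
  -H: nom -24.100 → Σnom=-22.040; wc +0.080/-0.347 → slack +2.261/-2.617; half-tol=0.213, Σhalf²=0.853147
  -I: nom -32.200 → Σnom=-54.240; wc +0.350/-0.290 → slack +2.611/-2.907; half-tol=0.320, Σhalf²=0.955547
Nominal = -54.240. Worst-case = [-54.240 - 2.907, -54.240 + 2.611] = [-57.147, -51.629]. RSS = √0.955547 = 0.978.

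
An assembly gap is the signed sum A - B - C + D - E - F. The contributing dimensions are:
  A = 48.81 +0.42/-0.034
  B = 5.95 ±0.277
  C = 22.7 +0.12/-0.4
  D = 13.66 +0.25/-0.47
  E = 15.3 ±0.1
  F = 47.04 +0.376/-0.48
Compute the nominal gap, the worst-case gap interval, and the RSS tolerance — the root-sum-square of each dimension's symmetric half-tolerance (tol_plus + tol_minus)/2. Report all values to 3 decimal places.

nominal=-28.520 wc=[-29.897,-26.593] rss=0.720

Stack each dimension's contribution:
  +A: nom +48.810 → Σnom=48.810; wc +0.420/-0.034 → slack +0.420/-0.034; half-tol=0.227, Σhalf²=0.051529
  -B: nom -5.950 → Σnom=42.860; wc +0.277/-0.277 → slack +0.697/-0.311; half-tol=0.277, Σhalf²=0.128258
  -C: nom -22.700 → Σnom=20.160; wc +0.400/-0.120 → slack +1.097/-0.431; half-tol=0.260, Σhalf²=0.195858
  +D: nom +13.660 → Σnom=33.820; wc +0.250/-0.470 → slack +1.347/-0.901; half-tol=0.360, Σhalf²=0.325458
  -E: nom -15.300 → Σnom=18.520; wc +0.100/-0.100 → slack +1.447/-1.001; half-tol=0.100, Σhalf²=0.335458
  -F: nom -47.040 → Σnom=-28.520; wc +0.480/-0.376 → slack +1.927/-1.377; half-tol=0.428, Σhalf²=0.518642
Nominal = -28.520. Worst-case = [-28.520 - 1.377, -28.520 + 1.927] = [-29.897, -26.593]. RSS = √0.518642 = 0.720.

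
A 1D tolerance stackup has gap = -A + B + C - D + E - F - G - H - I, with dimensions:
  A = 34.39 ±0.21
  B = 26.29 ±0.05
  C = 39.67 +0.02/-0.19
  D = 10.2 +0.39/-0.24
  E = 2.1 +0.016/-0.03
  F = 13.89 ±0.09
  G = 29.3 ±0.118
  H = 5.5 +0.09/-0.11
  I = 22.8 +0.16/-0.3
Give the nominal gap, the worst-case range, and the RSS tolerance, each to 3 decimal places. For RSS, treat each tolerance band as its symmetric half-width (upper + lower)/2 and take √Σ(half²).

Stack each dimension's contribution:
  -A: nom -34.390 → Σnom=-34.390; wc +0.210/-0.210 → slack +0.210/-0.210; half-tol=0.210, Σhalf²=0.044100
  +B: nom +26.290 → Σnom=-8.100; wc +0.050/-0.050 → slack +0.260/-0.260; half-tol=0.050, Σhalf²=0.046600
  +C: nom +39.670 → Σnom=31.570; wc +0.020/-0.190 → slack +0.280/-0.450; half-tol=0.105, Σhalf²=0.057625
  -D: nom -10.200 → Σnom=21.370; wc +0.240/-0.390 → slack +0.520/-0.840; half-tol=0.315, Σhalf²=0.156850
  +E: nom +2.100 → Σnom=23.470; wc +0.016/-0.030 → slack +0.536/-0.870; half-tol=0.023, Σhalf²=0.157379
  -F: nom -13.890 → Σnom=9.580; wc +0.090/-0.090 → slack +0.626/-0.960; half-tol=0.090, Σhalf²=0.165479
  -G: nom -29.300 → Σnom=-19.720; wc +0.118/-0.118 → slack +0.744/-1.078; half-tol=0.118, Σhalf²=0.179403
  -H: nom -5.500 → Σnom=-25.220; wc +0.110/-0.090 → slack +0.854/-1.168; half-tol=0.100, Σhalf²=0.189403
  -I: nom -22.800 → Σnom=-48.020; wc +0.300/-0.160 → slack +1.154/-1.328; half-tol=0.230, Σhalf²=0.242303
Nominal = -48.020. Worst-case = [-48.020 - 1.328, -48.020 + 1.154] = [-49.348, -46.866]. RSS = √0.242303 = 0.492.

nominal=-48.020 wc=[-49.348,-46.866] rss=0.492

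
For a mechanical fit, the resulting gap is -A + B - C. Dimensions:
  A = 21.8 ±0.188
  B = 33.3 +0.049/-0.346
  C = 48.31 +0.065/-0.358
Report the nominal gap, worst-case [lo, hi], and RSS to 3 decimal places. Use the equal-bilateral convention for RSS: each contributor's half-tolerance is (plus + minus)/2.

nominal=-36.810 wc=[-37.409,-36.215] rss=0.345

Stack each dimension's contribution:
  -A: nom -21.800 → Σnom=-21.800; wc +0.188/-0.188 → slack +0.188/-0.188; half-tol=0.188, Σhalf²=0.035344
  +B: nom +33.300 → Σnom=11.500; wc +0.049/-0.346 → slack +0.237/-0.534; half-tol=0.197, Σhalf²=0.074350
  -C: nom -48.310 → Σnom=-36.810; wc +0.358/-0.065 → slack +0.595/-0.599; half-tol=0.211, Σhalf²=0.119082
Nominal = -36.810. Worst-case = [-36.810 - 0.599, -36.810 + 0.595] = [-37.409, -36.215]. RSS = √0.119082 = 0.345.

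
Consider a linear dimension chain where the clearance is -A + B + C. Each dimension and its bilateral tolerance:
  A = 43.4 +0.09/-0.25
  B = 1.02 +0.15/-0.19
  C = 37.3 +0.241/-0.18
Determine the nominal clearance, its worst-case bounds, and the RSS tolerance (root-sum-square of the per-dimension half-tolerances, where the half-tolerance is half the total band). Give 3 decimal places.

Stack each dimension's contribution:
  -A: nom -43.400 → Σnom=-43.400; wc +0.250/-0.090 → slack +0.250/-0.090; half-tol=0.170, Σhalf²=0.028900
  +B: nom +1.020 → Σnom=-42.380; wc +0.150/-0.190 → slack +0.400/-0.280; half-tol=0.170, Σhalf²=0.057800
  +C: nom +37.300 → Σnom=-5.080; wc +0.241/-0.180 → slack +0.641/-0.460; half-tol=0.210, Σhalf²=0.102110
Nominal = -5.080. Worst-case = [-5.080 - 0.460, -5.080 + 0.641] = [-5.540, -4.439]. RSS = √0.102110 = 0.320.

nominal=-5.080 wc=[-5.540,-4.439] rss=0.320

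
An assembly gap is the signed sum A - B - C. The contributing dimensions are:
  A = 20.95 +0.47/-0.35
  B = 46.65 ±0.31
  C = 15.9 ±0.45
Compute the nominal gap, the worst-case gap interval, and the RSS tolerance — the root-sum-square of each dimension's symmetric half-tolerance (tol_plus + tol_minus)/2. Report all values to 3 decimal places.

Stack each dimension's contribution:
  +A: nom +20.950 → Σnom=20.950; wc +0.470/-0.350 → slack +0.470/-0.350; half-tol=0.410, Σhalf²=0.168100
  -B: nom -46.650 → Σnom=-25.700; wc +0.310/-0.310 → slack +0.780/-0.660; half-tol=0.310, Σhalf²=0.264200
  -C: nom -15.900 → Σnom=-41.600; wc +0.450/-0.450 → slack +1.230/-1.110; half-tol=0.450, Σhalf²=0.466700
Nominal = -41.600. Worst-case = [-41.600 - 1.110, -41.600 + 1.230] = [-42.710, -40.370]. RSS = √0.466700 = 0.683.

nominal=-41.600 wc=[-42.710,-40.370] rss=0.683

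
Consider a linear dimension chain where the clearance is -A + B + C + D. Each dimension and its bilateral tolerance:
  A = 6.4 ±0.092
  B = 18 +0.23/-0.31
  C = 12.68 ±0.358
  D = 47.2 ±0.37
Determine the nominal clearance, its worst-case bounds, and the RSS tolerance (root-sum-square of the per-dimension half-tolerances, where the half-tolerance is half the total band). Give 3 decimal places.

nominal=71.480 wc=[70.350,72.530] rss=0.589

Stack each dimension's contribution:
  -A: nom -6.400 → Σnom=-6.400; wc +0.092/-0.092 → slack +0.092/-0.092; half-tol=0.092, Σhalf²=0.008464
  +B: nom +18.000 → Σnom=11.600; wc +0.230/-0.310 → slack +0.322/-0.402; half-tol=0.270, Σhalf²=0.081364
  +C: nom +12.680 → Σnom=24.280; wc +0.358/-0.358 → slack +0.680/-0.760; half-tol=0.358, Σhalf²=0.209528
  +D: nom +47.200 → Σnom=71.480; wc +0.370/-0.370 → slack +1.050/-1.130; half-tol=0.370, Σhalf²=0.346428
Nominal = 71.480. Worst-case = [71.480 - 1.130, 71.480 + 1.050] = [70.350, 72.530]. RSS = √0.346428 = 0.589.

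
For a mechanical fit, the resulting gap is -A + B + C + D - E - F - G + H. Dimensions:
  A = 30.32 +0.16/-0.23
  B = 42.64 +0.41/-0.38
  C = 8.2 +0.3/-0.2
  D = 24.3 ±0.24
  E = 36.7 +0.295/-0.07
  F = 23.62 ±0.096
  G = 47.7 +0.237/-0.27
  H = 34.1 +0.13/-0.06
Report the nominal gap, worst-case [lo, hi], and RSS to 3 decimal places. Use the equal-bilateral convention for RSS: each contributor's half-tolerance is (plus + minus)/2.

nominal=-29.100 wc=[-30.768,-27.354] rss=0.656

Stack each dimension's contribution:
  -A: nom -30.320 → Σnom=-30.320; wc +0.230/-0.160 → slack +0.230/-0.160; half-tol=0.195, Σhalf²=0.038025
  +B: nom +42.640 → Σnom=12.320; wc +0.410/-0.380 → slack +0.640/-0.540; half-tol=0.395, Σhalf²=0.194050
  +C: nom +8.200 → Σnom=20.520; wc +0.300/-0.200 → slack +0.940/-0.740; half-tol=0.250, Σhalf²=0.256550
  +D: nom +24.300 → Σnom=44.820; wc +0.240/-0.240 → slack +1.180/-0.980; half-tol=0.240, Σhalf²=0.314150
  -E: nom -36.700 → Σnom=8.120; wc +0.070/-0.295 → slack +1.250/-1.275; half-tol=0.182, Σhalf²=0.347456
  -F: nom -23.620 → Σnom=-15.500; wc +0.096/-0.096 → slack +1.346/-1.371; half-tol=0.096, Σhalf²=0.356672
  -G: nom -47.700 → Σnom=-63.200; wc +0.270/-0.237 → slack +1.616/-1.608; half-tol=0.254, Σhalf²=0.420935
  +H: nom +34.100 → Σnom=-29.100; wc +0.130/-0.060 → slack +1.746/-1.668; half-tol=0.095, Σhalf²=0.429960
Nominal = -29.100. Worst-case = [-29.100 - 1.668, -29.100 + 1.746] = [-30.768, -27.354]. RSS = √0.429960 = 0.656.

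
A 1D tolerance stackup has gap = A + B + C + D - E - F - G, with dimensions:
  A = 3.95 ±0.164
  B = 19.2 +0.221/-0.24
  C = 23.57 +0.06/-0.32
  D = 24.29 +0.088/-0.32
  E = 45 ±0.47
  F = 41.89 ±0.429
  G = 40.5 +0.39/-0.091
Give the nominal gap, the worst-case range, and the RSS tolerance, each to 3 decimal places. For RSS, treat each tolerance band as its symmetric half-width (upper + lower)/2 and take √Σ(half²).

Stack each dimension's contribution:
  +A: nom +3.950 → Σnom=3.950; wc +0.164/-0.164 → slack +0.164/-0.164; half-tol=0.164, Σhalf²=0.026896
  +B: nom +19.200 → Σnom=23.150; wc +0.221/-0.240 → slack +0.385/-0.404; half-tol=0.230, Σhalf²=0.080026
  +C: nom +23.570 → Σnom=46.720; wc +0.060/-0.320 → slack +0.445/-0.724; half-tol=0.190, Σhalf²=0.116126
  +D: nom +24.290 → Σnom=71.010; wc +0.088/-0.320 → slack +0.533/-1.044; half-tol=0.204, Σhalf²=0.157742
  -E: nom -45.000 → Σnom=26.010; wc +0.470/-0.470 → slack +1.003/-1.514; half-tol=0.470, Σhalf²=0.378642
  -F: nom -41.890 → Σnom=-15.880; wc +0.429/-0.429 → slack +1.432/-1.943; half-tol=0.429, Σhalf²=0.562683
  -G: nom -40.500 → Σnom=-56.380; wc +0.091/-0.390 → slack +1.523/-2.333; half-tol=0.240, Σhalf²=0.620524
Nominal = -56.380. Worst-case = [-56.380 - 2.333, -56.380 + 1.523] = [-58.713, -54.857]. RSS = √0.620524 = 0.788.

nominal=-56.380 wc=[-58.713,-54.857] rss=0.788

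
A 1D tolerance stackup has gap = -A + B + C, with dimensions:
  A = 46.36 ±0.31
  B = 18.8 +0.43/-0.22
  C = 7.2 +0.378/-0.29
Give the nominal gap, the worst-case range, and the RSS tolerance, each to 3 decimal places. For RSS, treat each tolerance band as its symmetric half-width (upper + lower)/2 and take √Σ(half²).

Stack each dimension's contribution:
  -A: nom -46.360 → Σnom=-46.360; wc +0.310/-0.310 → slack +0.310/-0.310; half-tol=0.310, Σhalf²=0.096100
  +B: nom +18.800 → Σnom=-27.560; wc +0.430/-0.220 → slack +0.740/-0.530; half-tol=0.325, Σhalf²=0.201725
  +C: nom +7.200 → Σnom=-20.360; wc +0.378/-0.290 → slack +1.118/-0.820; half-tol=0.334, Σhalf²=0.313281
Nominal = -20.360. Worst-case = [-20.360 - 0.820, -20.360 + 1.118] = [-21.180, -19.242]. RSS = √0.313281 = 0.560.

nominal=-20.360 wc=[-21.180,-19.242] rss=0.560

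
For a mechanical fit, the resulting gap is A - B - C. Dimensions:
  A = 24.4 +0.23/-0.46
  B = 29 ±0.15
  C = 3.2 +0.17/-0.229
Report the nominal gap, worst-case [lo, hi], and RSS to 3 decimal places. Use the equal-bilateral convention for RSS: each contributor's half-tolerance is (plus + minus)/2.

Stack each dimension's contribution:
  +A: nom +24.400 → Σnom=24.400; wc +0.230/-0.460 → slack +0.230/-0.460; half-tol=0.345, Σhalf²=0.119025
  -B: nom -29.000 → Σnom=-4.600; wc +0.150/-0.150 → slack +0.380/-0.610; half-tol=0.150, Σhalf²=0.141525
  -C: nom -3.200 → Σnom=-7.800; wc +0.229/-0.170 → slack +0.609/-0.780; half-tol=0.200, Σhalf²=0.181325
Nominal = -7.800. Worst-case = [-7.800 - 0.780, -7.800 + 0.609] = [-8.580, -7.191]. RSS = √0.181325 = 0.426.

nominal=-7.800 wc=[-8.580,-7.191] rss=0.426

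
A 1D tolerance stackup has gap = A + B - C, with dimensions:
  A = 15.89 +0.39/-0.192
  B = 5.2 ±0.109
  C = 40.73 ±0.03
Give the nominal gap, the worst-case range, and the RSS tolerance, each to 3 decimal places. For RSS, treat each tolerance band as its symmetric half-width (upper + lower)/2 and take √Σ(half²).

nominal=-19.640 wc=[-19.971,-19.111] rss=0.312

Stack each dimension's contribution:
  +A: nom +15.890 → Σnom=15.890; wc +0.390/-0.192 → slack +0.390/-0.192; half-tol=0.291, Σhalf²=0.084681
  +B: nom +5.200 → Σnom=21.090; wc +0.109/-0.109 → slack +0.499/-0.301; half-tol=0.109, Σhalf²=0.096562
  -C: nom -40.730 → Σnom=-19.640; wc +0.030/-0.030 → slack +0.529/-0.331; half-tol=0.030, Σhalf²=0.097462
Nominal = -19.640. Worst-case = [-19.640 - 0.331, -19.640 + 0.529] = [-19.971, -19.111]. RSS = √0.097462 = 0.312.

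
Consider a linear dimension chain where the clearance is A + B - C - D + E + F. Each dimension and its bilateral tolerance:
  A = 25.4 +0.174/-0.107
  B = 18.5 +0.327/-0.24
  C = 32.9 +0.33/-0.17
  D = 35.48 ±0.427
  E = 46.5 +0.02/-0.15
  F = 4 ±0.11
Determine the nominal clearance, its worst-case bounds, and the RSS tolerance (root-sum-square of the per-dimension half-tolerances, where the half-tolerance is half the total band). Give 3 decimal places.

nominal=26.020 wc=[24.656,27.248] rss=0.604

Stack each dimension's contribution:
  +A: nom +25.400 → Σnom=25.400; wc +0.174/-0.107 → slack +0.174/-0.107; half-tol=0.140, Σhalf²=0.019740
  +B: nom +18.500 → Σnom=43.900; wc +0.327/-0.240 → slack +0.501/-0.347; half-tol=0.283, Σhalf²=0.100112
  -C: nom -32.900 → Σnom=11.000; wc +0.170/-0.330 → slack +0.671/-0.677; half-tol=0.250, Σhalf²=0.162612
  -D: nom -35.480 → Σnom=-24.480; wc +0.427/-0.427 → slack +1.098/-1.104; half-tol=0.427, Σhalf²=0.344942
  +E: nom +46.500 → Σnom=22.020; wc +0.020/-0.150 → slack +1.118/-1.254; half-tol=0.085, Σhalf²=0.352166
  +F: nom +4.000 → Σnom=26.020; wc +0.110/-0.110 → slack +1.228/-1.364; half-tol=0.110, Σhalf²=0.364266
Nominal = 26.020. Worst-case = [26.020 - 1.364, 26.020 + 1.228] = [24.656, 27.248]. RSS = √0.364266 = 0.604.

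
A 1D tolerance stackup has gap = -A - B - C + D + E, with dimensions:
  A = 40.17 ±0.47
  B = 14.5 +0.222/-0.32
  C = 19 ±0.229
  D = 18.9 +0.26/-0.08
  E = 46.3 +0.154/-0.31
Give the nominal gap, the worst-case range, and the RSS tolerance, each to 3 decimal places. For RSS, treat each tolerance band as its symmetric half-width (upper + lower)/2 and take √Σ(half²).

nominal=-8.470 wc=[-9.781,-7.037] rss=0.655

Stack each dimension's contribution:
  -A: nom -40.170 → Σnom=-40.170; wc +0.470/-0.470 → slack +0.470/-0.470; half-tol=0.470, Σhalf²=0.220900
  -B: nom -14.500 → Σnom=-54.670; wc +0.320/-0.222 → slack +0.790/-0.692; half-tol=0.271, Σhalf²=0.294341
  -C: nom -19.000 → Σnom=-73.670; wc +0.229/-0.229 → slack +1.019/-0.921; half-tol=0.229, Σhalf²=0.346782
  +D: nom +18.900 → Σnom=-54.770; wc +0.260/-0.080 → slack +1.279/-1.001; half-tol=0.170, Σhalf²=0.375682
  +E: nom +46.300 → Σnom=-8.470; wc +0.154/-0.310 → slack +1.433/-1.311; half-tol=0.232, Σhalf²=0.429506
Nominal = -8.470. Worst-case = [-8.470 - 1.311, -8.470 + 1.433] = [-9.781, -7.037]. RSS = √0.429506 = 0.655.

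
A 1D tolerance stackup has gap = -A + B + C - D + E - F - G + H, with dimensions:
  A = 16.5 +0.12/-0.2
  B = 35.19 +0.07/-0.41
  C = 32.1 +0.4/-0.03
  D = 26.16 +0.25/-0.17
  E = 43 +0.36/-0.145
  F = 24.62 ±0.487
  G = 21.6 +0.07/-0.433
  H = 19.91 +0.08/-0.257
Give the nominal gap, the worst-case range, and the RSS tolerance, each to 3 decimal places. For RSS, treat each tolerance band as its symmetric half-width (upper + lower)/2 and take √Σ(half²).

Stack each dimension's contribution:
  -A: nom -16.500 → Σnom=-16.500; wc +0.200/-0.120 → slack +0.200/-0.120; half-tol=0.160, Σhalf²=0.025600
  +B: nom +35.190 → Σnom=18.690; wc +0.070/-0.410 → slack +0.270/-0.530; half-tol=0.240, Σhalf²=0.083200
  +C: nom +32.100 → Σnom=50.790; wc +0.400/-0.030 → slack +0.670/-0.560; half-tol=0.215, Σhalf²=0.129425
  -D: nom -26.160 → Σnom=24.630; wc +0.170/-0.250 → slack +0.840/-0.810; half-tol=0.210, Σhalf²=0.173525
  +E: nom +43.000 → Σnom=67.630; wc +0.360/-0.145 → slack +1.200/-0.955; half-tol=0.253, Σhalf²=0.237281
  -F: nom -24.620 → Σnom=43.010; wc +0.487/-0.487 → slack +1.687/-1.442; half-tol=0.487, Σhalf²=0.474450
  -G: nom -21.600 → Σnom=21.410; wc +0.433/-0.070 → slack +2.120/-1.512; half-tol=0.252, Σhalf²=0.537702
  +H: nom +19.910 → Σnom=41.320; wc +0.080/-0.257 → slack +2.200/-1.769; half-tol=0.169, Σhalf²=0.566095
Nominal = 41.320. Worst-case = [41.320 - 1.769, 41.320 + 2.200] = [39.551, 43.520]. RSS = √0.566095 = 0.752.

nominal=41.320 wc=[39.551,43.520] rss=0.752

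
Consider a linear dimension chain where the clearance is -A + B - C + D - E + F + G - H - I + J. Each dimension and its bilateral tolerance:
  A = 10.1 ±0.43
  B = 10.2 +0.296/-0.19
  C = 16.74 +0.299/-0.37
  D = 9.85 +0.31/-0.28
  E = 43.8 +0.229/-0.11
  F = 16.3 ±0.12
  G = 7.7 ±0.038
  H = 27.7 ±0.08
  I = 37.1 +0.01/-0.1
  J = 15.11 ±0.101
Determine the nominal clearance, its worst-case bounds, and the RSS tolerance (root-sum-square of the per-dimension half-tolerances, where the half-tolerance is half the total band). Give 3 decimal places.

nominal=-76.280 wc=[-78.057,-74.325] rss=0.712

Stack each dimension's contribution:
  -A: nom -10.100 → Σnom=-10.100; wc +0.430/-0.430 → slack +0.430/-0.430; half-tol=0.430, Σhalf²=0.184900
  +B: nom +10.200 → Σnom=0.100; wc +0.296/-0.190 → slack +0.726/-0.620; half-tol=0.243, Σhalf²=0.243949
  -C: nom -16.740 → Σnom=-16.640; wc +0.370/-0.299 → slack +1.096/-0.919; half-tol=0.335, Σhalf²=0.355839
  +D: nom +9.850 → Σnom=-6.790; wc +0.310/-0.280 → slack +1.406/-1.199; half-tol=0.295, Σhalf²=0.442864
  -E: nom -43.800 → Σnom=-50.590; wc +0.110/-0.229 → slack +1.516/-1.428; half-tol=0.170, Σhalf²=0.471595
  +F: nom +16.300 → Σnom=-34.290; wc +0.120/-0.120 → slack +1.636/-1.548; half-tol=0.120, Σhalf²=0.485995
  +G: nom +7.700 → Σnom=-26.590; wc +0.038/-0.038 → slack +1.674/-1.586; half-tol=0.038, Σhalf²=0.487439
  -H: nom -27.700 → Σnom=-54.290; wc +0.080/-0.080 → slack +1.754/-1.666; half-tol=0.080, Σhalf²=0.493839
  -I: nom -37.100 → Σnom=-91.390; wc +0.100/-0.010 → slack +1.854/-1.676; half-tol=0.055, Σhalf²=0.496864
  +J: nom +15.110 → Σnom=-76.280; wc +0.101/-0.101 → slack +1.955/-1.777; half-tol=0.101, Σhalf²=0.507065
Nominal = -76.280. Worst-case = [-76.280 - 1.777, -76.280 + 1.955] = [-78.057, -74.325]. RSS = √0.507065 = 0.712.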